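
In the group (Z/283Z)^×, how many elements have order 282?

92

φ(283) = 283 − 1 = 282 = 2 · 3 · 47.
Since (Z/283Z)^× is cyclic of order 282, the number of elements of order d is φ(d) when d | 282 and 0 otherwise.
282 = 2 · 3 · 47 divides 282, and φ(282) = 92.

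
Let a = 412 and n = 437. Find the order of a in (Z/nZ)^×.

198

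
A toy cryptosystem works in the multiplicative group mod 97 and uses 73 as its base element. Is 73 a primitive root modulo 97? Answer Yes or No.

φ(97) = 97 − 1 = 96 = 2^5 · 3.
An element g generates (Z/97Z)^× iff g^(96/q) ≢ 1 (mod 97) for each prime q ∈ {2, 3}.
73^48 ≡ 1 (mod 97)  [q = 2: ≡ 1 ✗]
73^32 ≡ 35 (mod 97)  [q = 3: ≢ 1 ✓]
73^48 ≡ 1 shows ord(73) | 48, strictly less than φ(97); not a primitive root.

No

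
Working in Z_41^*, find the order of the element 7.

ord(7) | φ(41) = 41 − 1 = 40 = 2^3 · 5.
Divisors of 40: 1, 2, 4, 5, 8, 10, 20, 40.
Evaluate successive powers at the divisors of 40:
7^1 ≡ 7 (mod 41)
7^2 ≡ 8 (mod 41)
7^4 ≡ 23 (mod 41)
7^5 ≡ 38 (mod 41)
7^8 ≡ 37 (mod 41)
7^10 ≡ 9 (mod 41)
7^20 ≡ 40 (mod 41)
7^40 ≡ 1 (mod 41) ✓
So ord_41(7) = 40.

40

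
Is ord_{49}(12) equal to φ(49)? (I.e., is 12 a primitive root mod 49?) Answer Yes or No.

φ(49) = φ(7^2) = 7·(7−1) = 42 = 2 · 3 · 7.
Test 12^(42/q) mod 49 for each prime factor q of 42:
12^21 ≡ 48 (mod 49)  [q = 2: ≢ 1 ✓]
12^14 ≡ 18 (mod 49)  [q = 3: ≢ 1 ✓]
12^6 ≡ 22 (mod 49)  [q = 7: ≢ 1 ✓]
Every test exponent gives a nontrivial residue, hence 12 generates the full group.

Yes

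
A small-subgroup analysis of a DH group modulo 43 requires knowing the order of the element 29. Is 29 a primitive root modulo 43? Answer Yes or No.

Yes

φ(43) = 43 − 1 = 42 = 2 · 3 · 7.
Test 29^(42/q) mod 43 for each prime factor q of 42:
29^21 ≡ 42 (mod 43)  [q = 2: ≢ 1 ✓]
29^14 ≡ 6 (mod 43)  [q = 3: ≢ 1 ✓]
29^6 ≡ 21 (mod 43)  [q = 7: ≢ 1 ✓]
None equal 1, so ord_43(29) = 42: 29 is a primitive root.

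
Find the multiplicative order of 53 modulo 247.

Since 53 ∈ (Z/247Z)^×, its order divides φ(247) = φ(13·19) = (13−1)·(19−1) = 12·18 = 216 = 2^3 · 3^3.
Divisors of 216: 1, 2, 3, 4, 6, 8, 9, 12, 18, 24, 27, 36, 54, 72, 108, 216.
Check 53^d mod 247 for each divisor in increasing order:
53^1 ≡ 53 (mod 247)
53^2 ≡ 92 (mod 247)
53^3 ≡ 183 (mod 247)
53^4 ≡ 66 (mod 247)
53^6 ≡ 144 (mod 247)
53^8 ≡ 157 (mod 247)
53^9 ≡ 170 (mod 247)
53^12 ≡ 235 (mod 247)
53^18 ≡ 1 (mod 247) ✓
Hence ord(53) = 18.

18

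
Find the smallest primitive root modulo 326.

φ(326) = φ(2)·φ(163) = 1·162 = 162 = 2 · 3^4.
g is a primitive root iff g^(162/q) ≢ 1 (mod 326) for each prime q ∈ {2, 3}.
g = 2: gcd(2, 326) = 2 > 1, not a unit — skip.
g = 3: 3^81 ≡ 325; 3^54 ≡ 221 — none is 1, so 3 is a primitive root.
The smallest primitive root modulo 326 is 3.

3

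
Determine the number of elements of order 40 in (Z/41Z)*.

16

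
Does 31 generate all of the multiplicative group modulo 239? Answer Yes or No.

φ(239) = 239 − 1 = 238 = 2 · 7 · 17.
It suffices to check that the order of 31 is not a proper divisor of 238: compute 31^(238/q) for q ∈ {2, 7, 17}.
31^119 ≡ 1 (mod 239)  [q = 2: ≡ 1 ✗]
31^34 ≡ 10 (mod 239)  [q = 7: ≢ 1 ✓]
31^14 ≡ 211 (mod 239)  [q = 17: ≢ 1 ✓]
Since 31^119 ≡ 1, the order of 31 divides 119 < 238, so 31 is not a primitive root.

No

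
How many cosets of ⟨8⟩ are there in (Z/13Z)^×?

3

The order of 8 must divide φ(13) = 13 − 1 = 12 = 2^2 · 3.
Divisors of 12: 1, 2, 3, 4, 6, 12.
Evaluate successive powers at the divisors of 12:
8^1 ≡ 8 (mod 13)
8^2 ≡ 12 (mod 13)
8^3 ≡ 5 (mod 13)
8^4 ≡ 1 (mod 13) ✓
So ord_13(8) = 4, hence |⟨8⟩| = 4.
The index is φ(13) / ord(8) = 12 / 4 = 3.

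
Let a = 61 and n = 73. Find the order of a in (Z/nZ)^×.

ord(61) | φ(73) = 73 − 1 = 72 = 2^3 · 3^2.
Divisors of 72: 1, 2, 3, 4, 6, 8, 9, 12, 18, 24, 36, 72.
Evaluate successive powers at the divisors of 72:
61^1 ≡ 61
61^2 ≡ 71
61^3 ≡ 24
61^4 ≡ 4
61^6 ≡ 65
61^8 ≡ 16
61^9 ≡ 27
61^12 ≡ 64
61^18 ≡ 72
61^24 ≡ 8
61^36 ≡ 1
Hence ord(61) = 36.

36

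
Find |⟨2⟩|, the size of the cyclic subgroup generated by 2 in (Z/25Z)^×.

20

By Lagrange's theorem, ord_25(2) divides φ(25) = φ(5^2) = 5·(5−1) = 20 = 2^2 · 5.
Divisors of 20: 1, 2, 4, 5, 10, 20.
Evaluate successive powers at the divisors of 20:
2^1 ≡ 2 (mod 25)
2^2 ≡ 4 (mod 25)
2^4 ≡ 16 (mod 25)
2^5 ≡ 7 (mod 25)
2^10 ≡ 24 (mod 25)
2^20 ≡ 1 (mod 25) ✓
Therefore the multiplicative order of 2 modulo 25 is 20.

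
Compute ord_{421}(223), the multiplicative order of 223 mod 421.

28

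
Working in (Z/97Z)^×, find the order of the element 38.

The order of 38 must divide φ(97) = 97 − 1 = 96 = 2^5 · 3.
Divisors of 96: 1, 2, 3, 4, 6, 8, 12, 16, 24, 32, 48, 96.
Evaluate successive powers at the divisors of 96:
38^1 ≡ 38 (mod 97)
38^2 ≡ 86 (mod 97)
38^3 ≡ 67 (mod 97)
38^4 ≡ 24 (mod 97)
38^6 ≡ 27 (mod 97)
38^8 ≡ 91 (mod 97)
38^12 ≡ 50 (mod 97)
38^16 ≡ 36 (mod 97)
38^24 ≡ 75 (mod 97)
38^32 ≡ 35 (mod 97)
38^48 ≡ 96 (mod 97)
38^96 ≡ 1 (mod 97) ✓
The smallest such exponent is 96, so the order of 38 is 96.

96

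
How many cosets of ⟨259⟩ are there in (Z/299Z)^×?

The order of 259 must divide φ(299) = φ(13·23) = (13−1)·(23−1) = 12·22 = 264 = 2^3 · 3 · 11.
Divisors of 264: 1, 2, 3, 4, 6, 8, 11, 12, 22, 24, 33, 44, 66, 88, 132, 264.
Evaluate successive powers at the divisors of 264:
259^1 ≡ 259 (mod 299)
259^2 ≡ 105 (mod 299)
259^3 ≡ 285 (mod 299)
259^4 ≡ 261 (mod 299)
259^6 ≡ 196 (mod 299)
259^8 ≡ 248 (mod 299)
259^11 ≡ 116 (mod 299)
259^12 ≡ 144 (mod 299)
259^22 ≡ 1 (mod 299) ✓
Thus |⟨259⟩| = ord(259) = 22.
[(Z/299Z)^× : ⟨259⟩] = 264/22 = 12.

12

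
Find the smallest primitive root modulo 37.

2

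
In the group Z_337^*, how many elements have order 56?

φ(337) = 337 − 1 = 336 = 2^4 · 3 · 7.
(Z/337Z)^× is cyclic (|G| = 336); a cyclic group of order m has exactly φ(d) elements of each order d | m, and none otherwise.
56 = 2^3 · 7 divides 336, and φ(56) = 24.

24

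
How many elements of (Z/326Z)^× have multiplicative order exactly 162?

φ(326) = φ(2)·φ(163) = 1·162 = 162 = 2 · 3^4.
In a cyclic group of order 162, there are φ(d) elements of order d for each divisor d of 162, and zero for non-divisors.
162 = 2 · 3^4 divides 162, and φ(162) = 54.

54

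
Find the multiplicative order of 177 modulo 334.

166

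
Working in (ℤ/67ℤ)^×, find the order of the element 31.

ord(31) | φ(67) = 67 − 1 = 66 = 2 · 3 · 11.
Divisors of 66: 1, 2, 3, 6, 11, 22, 33, 66.
Evaluate successive powers at the divisors of 66:
31^1 ≡ 31
31^2 ≡ 23
31^3 ≡ 43
31^6 ≡ 40
31^11 ≡ 30
31^22 ≡ 29
31^33 ≡ 66
31^66 ≡ 1
So ord_67(31) = 66.

66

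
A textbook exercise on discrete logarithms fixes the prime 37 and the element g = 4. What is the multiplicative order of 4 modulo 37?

By Lagrange's theorem, ord_37(4) divides φ(37) = 37 − 1 = 36 = 2^2 · 3^2.
Divisors of 36: 1, 2, 3, 4, 6, 9, 12, 18, 36.
Check 4^d mod 37 for each divisor in increasing order:
4^1 ≡ 4
4^2 ≡ 16
4^3 ≡ 27
4^4 ≡ 34
4^6 ≡ 26
4^9 ≡ 36
4^12 ≡ 10
4^18 ≡ 1
Therefore the multiplicative order of 4 modulo 37 is 18.

18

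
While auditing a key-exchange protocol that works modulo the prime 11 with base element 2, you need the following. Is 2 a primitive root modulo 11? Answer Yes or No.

Yes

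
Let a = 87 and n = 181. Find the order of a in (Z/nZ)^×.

By Lagrange's theorem, ord_181(87) divides φ(181) = 181 − 1 = 180 = 2^2 · 3^2 · 5.
Divisors of 180: 1, 2, 3, 4, 5, 6, 9, 10, 12, 15, 18, 20, 30, 36, 45, 60, 90, 180.
Evaluate successive powers at the divisors of 180:
87^1 ≡ 87
87^2 ≡ 148
87^3 ≡ 25
87^4 ≡ 3
87^5 ≡ 80
87^6 ≡ 82
87^9 ≡ 59
87^10 ≡ 65
87^12 ≡ 27
87^15 ≡ 132
87^18 ≡ 42
87^20 ≡ 62
87^30 ≡ 48
87^36 ≡ 135
87^45 ≡ 1
Hence ord(87) = 45.

45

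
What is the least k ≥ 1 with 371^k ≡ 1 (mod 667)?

77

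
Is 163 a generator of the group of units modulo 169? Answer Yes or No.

Yes

φ(169) = φ(13^2) = 13·(13−1) = 156 = 2^2 · 3 · 13.
An element g generates (Z/169Z)^× iff g^(156/q) ≢ 1 (mod 169) for each prime q ∈ {2, 3, 13}.
163^78 ≡ 168 (mod 169)  [q = 2: ≢ 1 ✓]
163^52 ≡ 22 (mod 169)  [q = 3: ≢ 1 ✓]
163^12 ≡ 144 (mod 169)  [q = 13: ≢ 1 ✓]
None equal 1, so ord_169(163) = 156: 163 is a primitive root.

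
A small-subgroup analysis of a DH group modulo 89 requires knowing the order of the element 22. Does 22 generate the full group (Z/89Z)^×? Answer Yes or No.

No

φ(89) = 89 − 1 = 88 = 2^3 · 11.
An element g generates (Z/89Z)^× iff g^(88/q) ≢ 1 (mod 89) for each prime q ∈ {2, 11}.
22^44 ≡ 1 (mod 89)  [q = 2: ≡ 1 ✗]
22^8 ≡ 64 (mod 89)  [q = 11: ≢ 1 ✓]
The check at q = 2 fails, so 22 generates a proper subgroup.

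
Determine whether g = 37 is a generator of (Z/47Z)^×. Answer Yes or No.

No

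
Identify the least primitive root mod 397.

5

φ(397) = 397 − 1 = 396 = 2^2 · 3^2 · 11.
g is a primitive root iff g^(396/q) ≢ 1 (mod 397) for each prime q ∈ {2, 3, 11}.
g = 2: 2^198 ≡ 396; 2^132 ≡ 1 — hits 1, so not a primitive root.
g = 3: 3^198 ≡ 1 — hits 1, so not a primitive root.
g = 4: 4^198 ≡ 1 — hits 1, so not a primitive root.
g = 5: 5^198 ≡ 396; 5^132 ≡ 362; 5^36 ≡ 290 — none is 1, so 5 is a primitive root.
So 5 is the smallest generator of (Z/397Z)^×.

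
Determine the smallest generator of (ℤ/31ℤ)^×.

3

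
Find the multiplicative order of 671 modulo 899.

210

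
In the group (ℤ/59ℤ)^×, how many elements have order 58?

28

φ(59) = 59 − 1 = 58 = 2 · 29.
(Z/59Z)^× is cyclic (|G| = 58); a cyclic group of order m has exactly φ(d) elements of each order d | m, and none otherwise.
58 = 2 · 29 divides 58, and φ(58) = 28.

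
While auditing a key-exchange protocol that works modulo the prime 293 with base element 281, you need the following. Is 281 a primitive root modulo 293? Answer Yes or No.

Yes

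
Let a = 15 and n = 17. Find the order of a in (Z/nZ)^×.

By Lagrange's theorem, ord_17(15) divides φ(17) = 17 − 1 = 16 = 2^4.
Divisors of 16: 1, 2, 4, 8, 16.
Check 15^d mod 17 for each divisor in increasing order:
15^1 ≡ 15 (mod 17)
15^2 ≡ 4 (mod 17)
15^4 ≡ 16 (mod 17)
15^8 ≡ 1 (mod 17) ✓
So ord_17(15) = 8.

8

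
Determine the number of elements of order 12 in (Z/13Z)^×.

4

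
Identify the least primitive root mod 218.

11

φ(218) = φ(2)·φ(109) = 1·108 = 108 = 2^2 · 3^3.
Test candidates g = 2, 3, … against the prime factors q ∈ {2, 3} of φ(218): g is a generator iff g^(108/q) ≢ 1 for every such q.
g = 2: gcd(2, 218) = 2 > 1, not a unit — skip.
g = 3: 3^54 ≡ 1 — hits 1, so not a primitive root.
g = 4: gcd(4, 218) = 2 > 1, not a unit — skip.
g = 5: 5^54 ≡ 1 — hits 1, so not a primitive root.
g = 6: gcd(6, 218) = 2 > 1, not a unit — skip.
g = 7: 7^54 ≡ 1 — hits 1, so not a primitive root.
g = 8: gcd(8, 218) = 2 > 1, not a unit — skip.
g = 9: 9^54 ≡ 1 — hits 1, so not a primitive root.
g = 10: gcd(10, 218) = 2 > 1, not a unit — skip.
g = 11: 11^54 ≡ 217; 11^36 ≡ 45 — none is 1, so 11 is a primitive root.
The smallest primitive root modulo 218 is 11.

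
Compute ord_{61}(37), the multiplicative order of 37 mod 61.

20

By Lagrange's theorem, ord_61(37) divides φ(61) = 61 − 1 = 60 = 2^2 · 3 · 5.
Divisors of 60: 1, 2, 3, 4, 5, 6, 10, 12, 15, 20, 30, 60.
Compute 37^d (mod 61) for the divisors d until we hit 1:
37^1 ≡ 37 (mod 61)
37^2 ≡ 27 (mod 61)
37^3 ≡ 23 (mod 61)
37^4 ≡ 58 (mod 61)
37^5 ≡ 11 (mod 61)
37^6 ≡ 41 (mod 61)
37^10 ≡ 60 (mod 61)
37^12 ≡ 34 (mod 61)
37^15 ≡ 50 (mod 61)
37^20 ≡ 1 (mod 61) ✓
Therefore the multiplicative order of 37 modulo 61 is 20.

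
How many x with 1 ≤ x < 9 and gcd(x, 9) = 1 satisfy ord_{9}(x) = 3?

φ(9) = φ(3^2) = 3·(3−1) = 6 = 2 · 3.
(Z/9Z)^× is cyclic (|G| = 6); a cyclic group of order m has exactly φ(d) elements of each order d | m, and none otherwise.
3 | 6, and φ(3) = 3 − 1 = 2.

2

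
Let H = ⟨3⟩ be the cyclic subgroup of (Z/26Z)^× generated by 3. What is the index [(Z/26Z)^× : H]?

4

Since 3 ∈ (Z/26Z)^×, its order divides φ(26) = φ(2)·φ(13) = 1·12 = 12 = 2^2 · 3.
Divisors of 12: 1, 2, 3, 4, 6, 12.
Compute 3^d (mod 26) for the divisors d until we hit 1:
3^1 ≡ 3 (mod 26)
3^2 ≡ 9 (mod 26)
3^3 ≡ 1 (mod 26) ✓
The order of 3 is 3, so the subgroup it generates has 3 elements.
Index = |(Z/26Z)^×| / |⟨3⟩| = 12 / 3 = 4.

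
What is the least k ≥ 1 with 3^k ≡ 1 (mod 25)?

20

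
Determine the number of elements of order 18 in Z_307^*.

φ(307) = 307 − 1 = 306 = 2 · 3^2 · 17.
In a cyclic group of order 306, there are φ(d) elements of order d for each divisor d of 306, and zero for non-divisors.
18 = 2 · 3^2 divides 306, and φ(18) = 6.

6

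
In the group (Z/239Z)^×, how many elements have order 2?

φ(239) = 239 − 1 = 238 = 2 · 7 · 17.
(Z/239Z)^× is cyclic (|G| = 238); a cyclic group of order m has exactly φ(d) elements of each order d | m, and none otherwise.
2 | 238, and φ(2) = 2 − 1 = 1.

1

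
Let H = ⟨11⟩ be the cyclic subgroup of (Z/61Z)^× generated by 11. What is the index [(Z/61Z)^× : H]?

By Lagrange's theorem, ord_61(11) divides φ(61) = 61 − 1 = 60 = 2^2 · 3 · 5.
Divisors of 60: 1, 2, 3, 4, 5, 6, 10, 12, 15, 20, 30, 60.
Check 11^d mod 61 for each divisor in increasing order:
11^1 ≡ 11
11^2 ≡ 60
11^3 ≡ 50
11^4 ≡ 1
The order of 11 is 4, so the subgroup it generates has 4 elements.
[(Z/61Z)^× : ⟨11⟩] = 60/4 = 15.

15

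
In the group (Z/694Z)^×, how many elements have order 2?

φ(694) = φ(2)·φ(347) = 1·346 = 346 = 2 · 173.
In a cyclic group of order 346, there are φ(d) elements of order d for each divisor d of 346, and zero for non-divisors.
2 | 346, and φ(2) = 2 − 1 = 1.

1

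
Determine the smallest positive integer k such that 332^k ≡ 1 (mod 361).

171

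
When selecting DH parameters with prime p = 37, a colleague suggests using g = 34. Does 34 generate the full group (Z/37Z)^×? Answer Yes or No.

No

φ(37) = 37 − 1 = 36 = 2^2 · 3^2.
An element g generates (Z/37Z)^× iff g^(36/q) ≢ 1 (mod 37) for each prime q ∈ {2, 3}.
34^18 ≡ 1 (mod 37)  [q = 2: ≡ 1 ✗]
34^12 ≡ 10 (mod 37)  [q = 3: ≢ 1 ✓]
34^18 ≡ 1 shows ord(34) | 18, strictly less than φ(37); not a primitive root.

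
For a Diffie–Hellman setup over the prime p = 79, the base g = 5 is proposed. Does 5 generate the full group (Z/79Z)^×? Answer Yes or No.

No

φ(79) = 79 − 1 = 78 = 2 · 3 · 13.
It suffices to check that the order of 5 is not a proper divisor of 78: compute 5^(78/q) for q ∈ {2, 3, 13}.
5^39 ≡ 1 (mod 79)  [q = 2: ≡ 1 ✗]
5^26 ≡ 55 (mod 79)  [q = 3: ≢ 1 ✓]
5^6 ≡ 62 (mod 79)  [q = 13: ≢ 1 ✓]
5^39 ≡ 1 shows ord(5) | 39, strictly less than φ(79); not a primitive root.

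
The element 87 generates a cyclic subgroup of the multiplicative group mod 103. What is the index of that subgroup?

1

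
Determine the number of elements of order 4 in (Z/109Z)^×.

φ(109) = 109 − 1 = 108 = 2^2 · 3^3.
Since (Z/109Z)^× is cyclic of order 108, the number of elements of order d is φ(d) when d | 108 and 0 otherwise.
4 = 2^2 divides 108, and φ(4) = 2.

2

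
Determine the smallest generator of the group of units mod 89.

φ(89) = 89 − 1 = 88 = 2^3 · 11.
Test candidates g = 2, 3, … against the prime factors q ∈ {2, 11} of φ(89): g is a generator iff g^(88/q) ≢ 1 for every such q.
g = 2: 2^44 ≡ 1 — hits 1, so not a primitive root.
g = 3: 3^44 ≡ 88; 3^8 ≡ 64 — none is 1, so 3 is a primitive root.
Hence the least primitive root of 89 is 3.

3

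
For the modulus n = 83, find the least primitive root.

2

φ(83) = 83 − 1 = 82 = 2 · 41.
g is a primitive root iff g^(82/q) ≢ 1 (mod 83) for each prime q ∈ {2, 41}.
g = 2: 2^41 ≡ 82; 2^2 ≡ 4 — none is 1, so 2 is a primitive root.
Hence the least primitive root of 83 is 2.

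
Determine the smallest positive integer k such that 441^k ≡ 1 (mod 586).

73

The order of 441 must divide φ(586) = φ(2)·φ(293) = 1·292 = 292 = 2^2 · 73.
Divisors of 292: 1, 2, 4, 73, 146, 292.
Test each divisor d:
441^1 ≡ 441 (mod 586)
441^2 ≡ 515 (mod 586)
441^4 ≡ 353 (mod 586)
441^73 ≡ 1 (mod 586) ✓
The smallest such exponent is 73, so the order of 441 is 73.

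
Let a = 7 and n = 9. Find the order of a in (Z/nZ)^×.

The order of 7 must divide φ(9) = φ(3^2) = 3·(3−1) = 6 = 2 · 3.
Divisors of 6: 1, 2, 3, 6.
Evaluate successive powers at the divisors of 6:
7^1 ≡ 7 (mod 9)
7^2 ≡ 4 (mod 9)
7^3 ≡ 1 (mod 9) ✓
Therefore the multiplicative order of 7 modulo 9 is 3.

3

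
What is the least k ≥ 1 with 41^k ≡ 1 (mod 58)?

4

ord(41) | φ(58) = φ(2)·φ(29) = 1·28 = 28 = 2^2 · 7.
Divisors of 28: 1, 2, 4, 7, 14, 28.
Test each divisor d:
41^1 ≡ 41 (mod 58)
41^2 ≡ 57 (mod 58)
41^4 ≡ 1 (mod 58) ✓
So ord_58(41) = 4.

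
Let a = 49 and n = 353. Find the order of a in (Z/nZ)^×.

16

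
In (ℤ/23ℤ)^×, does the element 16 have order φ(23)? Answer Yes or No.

No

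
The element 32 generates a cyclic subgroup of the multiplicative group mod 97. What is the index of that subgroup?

2

The order of 32 must divide φ(97) = 97 − 1 = 96 = 2^5 · 3.
Divisors of 96: 1, 2, 3, 4, 6, 8, 12, 16, 24, 32, 48, 96.
Compute 32^d (mod 97) for the divisors d until we hit 1:
32^1 ≡ 32 (mod 97)
32^2 ≡ 54 (mod 97)
32^3 ≡ 79 (mod 97)
32^4 ≡ 6 (mod 97)
32^6 ≡ 33 (mod 97)
32^8 ≡ 36 (mod 97)
32^12 ≡ 22 (mod 97)
32^16 ≡ 35 (mod 97)
32^24 ≡ 96 (mod 97)
32^32 ≡ 61 (mod 97)
32^48 ≡ 1 (mod 97) ✓
So ord_97(32) = 48, hence |⟨32⟩| = 48.
[(Z/97Z)^× : ⟨32⟩] = 96/48 = 2.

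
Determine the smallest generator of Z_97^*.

φ(97) = 97 − 1 = 96 = 2^5 · 3.
Test candidates g = 2, 3, … against the prime factors q ∈ {2, 3} of φ(97): g is a generator iff g^(96/q) ≢ 1 for every such q.
g = 2: 2^48 ≡ 1 — hits 1, so not a primitive root.
g = 3: 3^48 ≡ 1 — hits 1, so not a primitive root.
g = 4: 4^48 ≡ 1 — hits 1, so not a primitive root.
g = 5: 5^48 ≡ 96; 5^32 ≡ 35 — none is 1, so 5 is a primitive root.
So 5 is the smallest generator of (Z/97Z)^×.

5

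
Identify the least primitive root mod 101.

2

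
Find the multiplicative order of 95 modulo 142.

By Lagrange's theorem, ord_142(95) divides φ(142) = φ(2)·φ(71) = 1·70 = 70 = 2 · 5 · 7.
Divisors of 70: 1, 2, 5, 7, 10, 14, 35, 70.
Check 95^d mod 142 for each divisor in increasing order:
95^1 ≡ 95 (mod 142)
95^2 ≡ 79 (mod 142)
95^5 ≡ 45 (mod 142)
95^7 ≡ 5 (mod 142)
95^10 ≡ 37 (mod 142)
95^14 ≡ 25 (mod 142)
95^35 ≡ 1 (mod 142) ✓
The smallest such exponent is 35, so the order of 95 is 35.

35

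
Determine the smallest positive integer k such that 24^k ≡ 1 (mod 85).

16

The order of 24 must divide φ(85) = φ(5·17) = (5−1)·(17−1) = 4·16 = 64 = 2^6.
Divisors of 64: 1, 2, 4, 8, 16, 32, 64.
Check 24^d mod 85 for each divisor in increasing order:
24^1 ≡ 24
24^2 ≡ 66
24^4 ≡ 21
24^8 ≡ 16
24^16 ≡ 1
Hence ord(24) = 16.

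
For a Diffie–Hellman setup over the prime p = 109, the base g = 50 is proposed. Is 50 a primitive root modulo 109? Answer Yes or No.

Yes

φ(109) = 109 − 1 = 108 = 2^2 · 3^3.
It suffices to check that the order of 50 is not a proper divisor of 108: compute 50^(108/q) for q ∈ {2, 3}.
50^54 ≡ 108 (mod 109)  [q = 2: ≢ 1 ✓]
50^36 ≡ 45 (mod 109)  [q = 3: ≢ 1 ✓]
Every test exponent gives a nontrivial residue, hence 50 generates the full group.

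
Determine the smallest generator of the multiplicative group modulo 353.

3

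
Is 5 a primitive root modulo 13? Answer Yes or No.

φ(13) = 13 − 1 = 12 = 2^2 · 3.
An element g generates (Z/13Z)^× iff g^(12/q) ≢ 1 (mod 13) for each prime q ∈ {2, 3}.
5^6 ≡ 12 (mod 13)  [q = 2: ≢ 1 ✓]
5^4 ≡ 1 (mod 13)  [q = 3: ≡ 1 ✗]
Since 5^4 ≡ 1, the order of 5 divides 4 < 12, so 5 is not a primitive root.

No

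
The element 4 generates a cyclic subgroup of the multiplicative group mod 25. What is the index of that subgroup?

2

The order of 4 must divide φ(25) = φ(5^2) = 5·(5−1) = 20 = 2^2 · 5.
Divisors of 20: 1, 2, 4, 5, 10, 20.
Compute 4^d (mod 25) for the divisors d until we hit 1:
4^1 ≡ 4
4^2 ≡ 16
4^4 ≡ 6
4^5 ≡ 24
4^10 ≡ 1
The order of 4 is 10, so the subgroup it generates has 10 elements.
The index is φ(25) / ord(4) = 20 / 10 = 2.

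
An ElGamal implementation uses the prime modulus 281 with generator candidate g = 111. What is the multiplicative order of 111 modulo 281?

35

Since 111 ∈ (Z/281Z)^×, its order divides φ(281) = 281 − 1 = 280 = 2^3 · 5 · 7.
Divisors of 280: 1, 2, 4, 5, 7, 8, 10, 14, 20, 28, 35, 40, 56, 70, 140, 280.
Evaluate successive powers at the divisors of 280:
111^1 ≡ 111 (mod 281)
111^2 ≡ 238 (mod 281)
111^4 ≡ 163 (mod 281)
111^5 ≡ 109 (mod 281)
111^7 ≡ 90 (mod 281)
111^8 ≡ 155 (mod 281)
111^10 ≡ 79 (mod 281)
111^14 ≡ 232 (mod 281)
111^20 ≡ 59 (mod 281)
111^28 ≡ 153 (mod 281)
111^35 ≡ 1 (mod 281) ✓
So ord_281(111) = 35.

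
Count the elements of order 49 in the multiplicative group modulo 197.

42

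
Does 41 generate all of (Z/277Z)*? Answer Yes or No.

φ(277) = 277 − 1 = 276 = 2^2 · 3 · 23.
Test 41^(276/q) mod 277 for each prime factor q of 276:
41^138 ≡ 1 (mod 277)  [q = 2: ≡ 1 ✗]
41^92 ≡ 1 (mod 277)  [q = 3: ≡ 1 ✗]
41^12 ≡ 201 (mod 277)  [q = 23: ≢ 1 ✓]
41^138 ≡ 1 shows ord(41) | 138, strictly less than φ(277); not a primitive root.

No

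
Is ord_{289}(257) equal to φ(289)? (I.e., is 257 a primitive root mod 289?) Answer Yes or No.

No

φ(289) = φ(17^2) = 17·(17−1) = 272 = 2^4 · 17.
It suffices to check that the order of 257 is not a proper divisor of 272: compute 257^(272/q) for q ∈ {2, 17}.
257^136 ≡ 1 (mod 289)  [q = 2: ≡ 1 ✗]
257^16 ≡ 239 (mod 289)  [q = 17: ≢ 1 ✓]
The check at q = 2 fails, so 257 generates a proper subgroup.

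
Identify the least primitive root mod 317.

2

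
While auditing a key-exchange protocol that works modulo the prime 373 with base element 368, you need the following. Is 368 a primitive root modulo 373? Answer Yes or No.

Yes

φ(373) = 373 − 1 = 372 = 2^2 · 3 · 31.
368 is a primitive root mod 373 iff 368^(φ(373)/q) ≢ 1 for every prime q | φ(373), i.e. q ∈ {2, 3, 31}.
368^186 ≡ 372 (mod 373)  [q = 2: ≢ 1 ✓]
368^124 ≡ 284 (mod 373)  [q = 3: ≢ 1 ✓]
368^12 ≡ 189 (mod 373)  [q = 31: ≢ 1 ✓]
None equal 1, so ord_373(368) = 372: 368 is a primitive root.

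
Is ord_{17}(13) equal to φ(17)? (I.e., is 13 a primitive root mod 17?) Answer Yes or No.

No

φ(17) = 17 − 1 = 16 = 2^4.
An element g generates (Z/17Z)^× iff g^(16/q) ≢ 1 (mod 17) for each prime q ∈ {2}.
13^8 ≡ 1 (mod 17)  [q = 2: ≡ 1 ✗]
The check at q = 2 fails, so 13 generates a proper subgroup.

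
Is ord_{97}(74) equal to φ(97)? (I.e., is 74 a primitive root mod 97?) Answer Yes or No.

Yes

φ(97) = 97 − 1 = 96 = 2^5 · 3.
74 is a primitive root mod 97 iff 74^(φ(97)/q) ≢ 1 for every prime q | φ(97), i.e. q ∈ {2, 3}.
74^48 ≡ 96 (mod 97)  [q = 2: ≢ 1 ✓]
74^32 ≡ 61 (mod 97)  [q = 3: ≢ 1 ✓]
All checks pass, so 74 has order 96 and is a primitive root modulo 97.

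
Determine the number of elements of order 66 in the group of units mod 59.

φ(59) = 59 − 1 = 58 = 2 · 29.
In a cyclic group of order 58, there are φ(d) elements of order d for each divisor d of 58, and zero for non-divisors.
Since 66 ∤ 58, the count is 0.

0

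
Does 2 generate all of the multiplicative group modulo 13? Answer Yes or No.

φ(13) = 13 − 1 = 12 = 2^2 · 3.
2 is a primitive root mod 13 iff 2^(φ(13)/q) ≢ 1 for every prime q | φ(13), i.e. q ∈ {2, 3}.
2^6 ≡ 12 (mod 13)  [q = 2: ≢ 1 ✓]
2^4 ≡ 3 (mod 13)  [q = 3: ≢ 1 ✓]
Every test exponent gives a nontrivial residue, hence 2 generates the full group.

Yes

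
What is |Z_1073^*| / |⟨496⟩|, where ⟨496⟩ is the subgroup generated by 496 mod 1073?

4

By Lagrange's theorem, ord_1073(496) divides φ(1073) = φ(29·37) = (29−1)·(37−1) = 28·36 = 1008 = 2^4 · 3^2 · 7.
Divisors of 1008: 1, 2, 3, 4, 6, 7, 8, 9, 12, 14, 16, 18, 21, 24, 28, 36, 42, 48, 56, 63, 72, 84, 112, 126, 144, 168, 252, 336, 504, 1008.
Test each divisor d:
496^1 ≡ 496 (mod 1073)
496^2 ≡ 299 (mod 1073)
496^3 ≡ 230 (mod 1073)
496^4 ≡ 342 (mod 1073)
496^6 ≡ 323 (mod 1073)
496^7 ≡ 331 (mod 1073)
496^8 ≡ 7 (mod 1073)
496^9 ≡ 253 (mod 1073)
496^12 ≡ 248 (mod 1073)
496^14 ≡ 115 (mod 1073)
496^16 ≡ 49 (mod 1073)
496^18 ≡ 702 (mod 1073)
496^21 ≡ 510 (mod 1073)
496^24 ≡ 343 (mod 1073)
496^28 ≡ 349 (mod 1073)
496^36 ≡ 297 (mod 1073)
496^42 ≡ 434 (mod 1073)
496^48 ≡ 692 (mod 1073)
496^56 ≡ 552 (mod 1073)
496^63 ≡ 302 (mod 1073)
496^72 ≡ 223 (mod 1073)
496^84 ≡ 581 (mod 1073)
496^112 ≡ 1045 (mod 1073)
496^126 ≡ 1072 (mod 1073)
496^144 ≡ 371 (mod 1073)
496^168 ≡ 639 (mod 1073)
496^252 ≡ 1 (mod 1073) ✓
The order of 496 is 252, so the subgroup it generates has 252 elements.
The index is φ(1073) / ord(496) = 1008 / 252 = 4.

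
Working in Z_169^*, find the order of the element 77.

26

Since 77 ∈ (Z/169Z)^×, its order divides φ(169) = φ(13^2) = 13·(13−1) = 156 = 2^2 · 3 · 13.
Divisors of 156: 1, 2, 3, 4, 6, 12, 13, 26, 39, 52, 78, 156.
Evaluate successive powers at the divisors of 156:
77^1 ≡ 77
77^2 ≡ 14
77^3 ≡ 64
77^4 ≡ 27
77^6 ≡ 40
77^12 ≡ 79
77^13 ≡ 168
77^26 ≡ 1
The smallest such exponent is 26, so the order of 77 is 26.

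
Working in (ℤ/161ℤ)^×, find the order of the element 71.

The order of 71 must divide φ(161) = φ(7·23) = (7−1)·(23−1) = 6·22 = 132 = 2^2 · 3 · 11.
Divisors of 132: 1, 2, 3, 4, 6, 11, 12, 22, 33, 44, 66, 132.
Check 71^d mod 161 for each divisor in increasing order:
71^1 ≡ 71 (mod 161)
71^2 ≡ 50 (mod 161)
71^3 ≡ 8 (mod 161)
71^4 ≡ 85 (mod 161)
71^6 ≡ 64 (mod 161)
71^11 ≡ 1 (mod 161) ✓
The smallest such exponent is 11, so the order of 71 is 11.

11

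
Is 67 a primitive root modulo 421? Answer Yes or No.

No

φ(421) = 421 − 1 = 420 = 2^2 · 3 · 5 · 7.
Test 67^(420/q) mod 421 for each prime factor q of 420:
67^210 ≡ 1 (mod 421)  [q = 2: ≡ 1 ✗]
67^140 ≡ 1 (mod 421)  [q = 3: ≡ 1 ✗]
67^84 ≡ 377 (mod 421)  [q = 5: ≢ 1 ✓]
67^60 ≡ 1 (mod 421)  [q = 7: ≡ 1 ✗]
67^210 ≡ 1 shows ord(67) | 210, strictly less than φ(421); not a primitive root.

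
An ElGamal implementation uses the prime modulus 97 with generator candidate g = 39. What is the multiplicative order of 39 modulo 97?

ord(39) | φ(97) = 97 − 1 = 96 = 2^5 · 3.
Divisors of 96: 1, 2, 3, 4, 6, 8, 12, 16, 24, 32, 48, 96.
Evaluate successive powers at the divisors of 96:
39^1 ≡ 39 (mod 97)
39^2 ≡ 66 (mod 97)
39^3 ≡ 52 (mod 97)
39^4 ≡ 88 (mod 97)
39^6 ≡ 85 (mod 97)
39^8 ≡ 81 (mod 97)
39^12 ≡ 47 (mod 97)
39^16 ≡ 62 (mod 97)
39^24 ≡ 75 (mod 97)
39^32 ≡ 61 (mod 97)
39^48 ≡ 96 (mod 97)
39^96 ≡ 1 (mod 97) ✓
Therefore the multiplicative order of 39 modulo 97 is 96.

96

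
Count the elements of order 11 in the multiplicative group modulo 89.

10

φ(89) = 89 − 1 = 88 = 2^3 · 11.
(Z/89Z)^× is cyclic (|G| = 88); a cyclic group of order m has exactly φ(d) elements of each order d | m, and none otherwise.
11 | 88, and φ(11) = 11 − 1 = 10.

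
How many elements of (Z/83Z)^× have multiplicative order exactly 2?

1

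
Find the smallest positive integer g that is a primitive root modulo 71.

7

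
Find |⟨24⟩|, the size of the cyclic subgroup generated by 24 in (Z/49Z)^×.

42

ord(24) | φ(49) = φ(7^2) = 7·(7−1) = 42 = 2 · 3 · 7.
Divisors of 42: 1, 2, 3, 6, 7, 14, 21, 42.
Compute 24^d (mod 49) for the divisors d until we hit 1:
24^1 ≡ 24 (mod 49)
24^2 ≡ 37 (mod 49)
24^3 ≡ 6 (mod 49)
24^6 ≡ 36 (mod 49)
24^7 ≡ 31 (mod 49)
24^14 ≡ 30 (mod 49)
24^21 ≡ 48 (mod 49)
24^42 ≡ 1 (mod 49) ✓
Hence ord(24) = 42.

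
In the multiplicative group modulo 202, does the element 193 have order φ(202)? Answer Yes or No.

No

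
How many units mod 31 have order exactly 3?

2

φ(31) = 31 − 1 = 30 = 2 · 3 · 5.
In a cyclic group of order 30, there are φ(d) elements of order d for each divisor d of 30, and zero for non-divisors.
3 | 30, and φ(3) = 3 − 1 = 2.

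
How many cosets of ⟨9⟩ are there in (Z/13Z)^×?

4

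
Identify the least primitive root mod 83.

2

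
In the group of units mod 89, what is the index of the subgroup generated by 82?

1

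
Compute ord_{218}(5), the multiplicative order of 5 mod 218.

By Lagrange's theorem, ord_218(5) divides φ(218) = φ(2)·φ(109) = 1·108 = 108 = 2^2 · 3^3.
Divisors of 108: 1, 2, 3, 4, 6, 9, 12, 18, 27, 36, 54, 108.
Test each divisor d:
5^1 ≡ 5
5^2 ≡ 25
5^3 ≡ 125
5^4 ≡ 189
5^6 ≡ 147
5^9 ≡ 63
5^12 ≡ 27
5^18 ≡ 45
5^27 ≡ 1
Hence ord(5) = 27.

27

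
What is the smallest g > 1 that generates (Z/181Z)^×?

2

φ(181) = 181 − 1 = 180 = 2^2 · 3^2 · 5.
g is a primitive root iff g^(180/q) ≢ 1 (mod 181) for each prime q ∈ {2, 3, 5}.
g = 2: 2^90 ≡ 180; 2^60 ≡ 48; 2^36 ≡ 59 — none is 1, so 2 is a primitive root.
The smallest primitive root modulo 181 is 2.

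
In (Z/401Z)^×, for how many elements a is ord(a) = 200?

80

φ(401) = 401 − 1 = 400 = 2^4 · 5^2.
(Z/401Z)^× is cyclic (|G| = 400); a cyclic group of order m has exactly φ(d) elements of each order d | m, and none otherwise.
200 = 2^3 · 5^2 divides 400, and φ(200) = 80.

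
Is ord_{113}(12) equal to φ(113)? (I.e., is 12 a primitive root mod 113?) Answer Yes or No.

φ(113) = 113 − 1 = 112 = 2^4 · 7.
Test 12^(112/q) mod 113 for each prime factor q of 112:
12^56 ≡ 112 (mod 113)  [q = 2: ≢ 1 ✓]
12^16 ≡ 106 (mod 113)  [q = 7: ≢ 1 ✓]
None equal 1, so ord_113(12) = 112: 12 is a primitive root.

Yes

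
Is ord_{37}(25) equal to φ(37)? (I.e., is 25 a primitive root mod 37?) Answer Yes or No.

No

φ(37) = 37 − 1 = 36 = 2^2 · 3^2.
25 is a primitive root mod 37 iff 25^(φ(37)/q) ≢ 1 for every prime q | φ(37), i.e. q ∈ {2, 3}.
25^18 ≡ 1 (mod 37)  [q = 2: ≡ 1 ✗]
25^12 ≡ 26 (mod 37)  [q = 3: ≢ 1 ✓]
25^18 ≡ 1 shows ord(25) | 18, strictly less than φ(37); not a primitive root.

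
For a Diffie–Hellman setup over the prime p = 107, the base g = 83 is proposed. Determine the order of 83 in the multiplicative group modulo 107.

53

The order of 83 must divide φ(107) = 107 − 1 = 106 = 2 · 53.
Divisors of 106: 1, 2, 53, 106.
Check 83^d mod 107 for each divisor in increasing order:
83^1 ≡ 83 (mod 107)
83^2 ≡ 41 (mod 107)
83^53 ≡ 1 (mod 107) ✓
So ord_107(83) = 53.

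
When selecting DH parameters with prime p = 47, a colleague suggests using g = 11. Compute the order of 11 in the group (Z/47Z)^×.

ord(11) | φ(47) = 47 − 1 = 46 = 2 · 23.
Divisors of 46: 1, 2, 23, 46.
Check 11^d mod 47 for each divisor in increasing order:
11^1 ≡ 11 (mod 47)
11^2 ≡ 27 (mod 47)
11^23 ≡ 46 (mod 47)
11^46 ≡ 1 (mod 47) ✓
The smallest such exponent is 46, so the order of 11 is 46.

46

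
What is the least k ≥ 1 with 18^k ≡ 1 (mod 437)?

22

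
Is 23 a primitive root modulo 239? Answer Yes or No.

φ(239) = 239 − 1 = 238 = 2 · 7 · 17.
Test 23^(238/q) mod 239 for each prime factor q of 238:
23^119 ≡ 238 (mod 239)  [q = 2: ≢ 1 ✓]
23^34 ≡ 1 (mod 239)  [q = 7: ≡ 1 ✗]
23^14 ≡ 163 (mod 239)  [q = 17: ≢ 1 ✓]
23^34 ≡ 1 shows ord(23) | 34, strictly less than φ(239); not a primitive root.

No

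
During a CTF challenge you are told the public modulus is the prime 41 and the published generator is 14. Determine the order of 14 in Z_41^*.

8

By Lagrange's theorem, ord_41(14) divides φ(41) = 41 − 1 = 40 = 2^3 · 5.
Divisors of 40: 1, 2, 4, 5, 8, 10, 20, 40.
Test each divisor d:
14^1 ≡ 14 (mod 41)
14^2 ≡ 32 (mod 41)
14^4 ≡ 40 (mod 41)
14^5 ≡ 27 (mod 41)
14^8 ≡ 1 (mod 41) ✓
So ord_41(14) = 8.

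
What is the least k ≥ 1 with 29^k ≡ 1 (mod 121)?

By Lagrange's theorem, ord_121(29) divides φ(121) = φ(11^2) = 11·(11−1) = 110 = 2 · 5 · 11.
Divisors of 110: 1, 2, 5, 10, 11, 22, 55, 110.
Check 29^d mod 121 for each divisor in increasing order:
29^1 ≡ 29
29^2 ≡ 115
29^5 ≡ 76
29^10 ≡ 89
29^11 ≡ 40
29^22 ≡ 27
29^55 ≡ 120
29^110 ≡ 1
The smallest such exponent is 110, so the order of 29 is 110.

110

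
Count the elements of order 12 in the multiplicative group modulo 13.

4

φ(13) = 13 − 1 = 12 = 2^2 · 3.
In a cyclic group of order 12, there are φ(d) elements of order d for each divisor d of 12, and zero for non-divisors.
12 = 2^2 · 3 divides 12, and φ(12) = 4.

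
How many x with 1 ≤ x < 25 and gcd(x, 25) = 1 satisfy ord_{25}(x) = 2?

φ(25) = φ(5^2) = 5·(5−1) = 20 = 2^2 · 5.
In a cyclic group of order 20, there are φ(d) elements of order d for each divisor d of 20, and zero for non-divisors.
2 | 20, and φ(2) = 2 − 1 = 1.

1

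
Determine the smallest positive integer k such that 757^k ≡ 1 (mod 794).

198

The order of 757 must divide φ(794) = φ(2)·φ(397) = 1·396 = 396 = 2^2 · 3^2 · 11.
Divisors of 396: 1, 2, 3, 4, 6, 9, 11, 12, 18, 22, 33, 36, 44, 66, 99, 132, 198, 396.
Test each divisor d:
757^1 ≡ 757
757^2 ≡ 575
757^3 ≡ 163
757^4 ≡ 321
757^6 ≡ 367
757^9 ≡ 271
757^11 ≡ 201
757^12 ≡ 503
757^18 ≡ 393
757^22 ≡ 701
757^33 ≡ 363
757^36 ≡ 413
757^44 ≡ 709
757^66 ≡ 759
757^99 ≡ 793
757^132 ≡ 431
757^198 ≡ 1
The smallest such exponent is 198, so the order of 757 is 198.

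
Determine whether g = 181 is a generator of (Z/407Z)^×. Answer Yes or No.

407 = 11 · 37 is a product of two distinct odd primes, so (Z/407Z)^× ≅ (Z/11Z)^× × (Z/37Z)^× is not cyclic.
No primitive root modulo 407 exists; in particular 181 is not one.

No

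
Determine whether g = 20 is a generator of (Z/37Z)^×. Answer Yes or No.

Yes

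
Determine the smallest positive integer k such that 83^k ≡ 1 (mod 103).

51

ord(83) | φ(103) = 103 − 1 = 102 = 2 · 3 · 17.
Divisors of 102: 1, 2, 3, 6, 17, 34, 51, 102.
Test each divisor d:
83^1 ≡ 83 (mod 103)
83^2 ≡ 91 (mod 103)
83^3 ≡ 34 (mod 103)
83^6 ≡ 23 (mod 103)
83^17 ≡ 56 (mod 103)
83^34 ≡ 46 (mod 103)
83^51 ≡ 1 (mod 103) ✓
So ord_103(83) = 51.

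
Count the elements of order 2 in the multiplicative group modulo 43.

φ(43) = 43 − 1 = 42 = 2 · 3 · 7.
Since (Z/43Z)^× is cyclic of order 42, the number of elements of order d is φ(d) when d | 42 and 0 otherwise.
2 | 42, and φ(2) = 2 − 1 = 1.

1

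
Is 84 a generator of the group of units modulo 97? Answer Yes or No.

φ(97) = 97 − 1 = 96 = 2^5 · 3.
84 is a primitive root mod 97 iff 84^(φ(97)/q) ≢ 1 for every prime q | φ(97), i.e. q ∈ {2, 3}.
84^48 ≡ 96 (mod 97)  [q = 2: ≢ 1 ✓]
84^32 ≡ 35 (mod 97)  [q = 3: ≢ 1 ✓]
None equal 1, so ord_97(84) = 96: 84 is a primitive root.

Yes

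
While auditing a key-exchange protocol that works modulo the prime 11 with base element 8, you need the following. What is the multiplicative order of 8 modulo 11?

10

By Lagrange's theorem, ord_11(8) divides φ(11) = 11 − 1 = 10 = 2 · 5.
Divisors of 10: 1, 2, 5, 10.
Test each divisor d:
8^1 ≡ 8
8^2 ≡ 9
8^5 ≡ 10
8^10 ≡ 1
Therefore the multiplicative order of 8 modulo 11 is 10.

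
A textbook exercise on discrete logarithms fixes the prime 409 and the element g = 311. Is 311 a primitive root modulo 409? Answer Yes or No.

No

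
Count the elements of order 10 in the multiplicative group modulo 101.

4

φ(101) = 101 − 1 = 100 = 2^2 · 5^2.
Since (Z/101Z)^× is cyclic of order 100, the number of elements of order d is φ(d) when d | 100 and 0 otherwise.
10 = 2 · 5 divides 100, and φ(10) = 4.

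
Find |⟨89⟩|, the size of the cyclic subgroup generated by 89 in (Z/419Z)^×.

38

Since 89 ∈ (Z/419Z)^×, its order divides φ(419) = 419 − 1 = 418 = 2 · 11 · 19.
Divisors of 418: 1, 2, 11, 19, 22, 38, 209, 418.
Compute 89^d (mod 419) for the divisors d until we hit 1:
89^1 ≡ 89
89^2 ≡ 379
89^11 ≡ 284
89^19 ≡ 418
89^22 ≡ 208
89^38 ≡ 1
Therefore the multiplicative order of 89 modulo 419 is 38.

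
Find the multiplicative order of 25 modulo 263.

131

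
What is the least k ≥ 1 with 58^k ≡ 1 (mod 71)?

35

The order of 58 must divide φ(71) = 71 − 1 = 70 = 2 · 5 · 7.
Divisors of 70: 1, 2, 5, 7, 10, 14, 35, 70.
Check 58^d mod 71 for each divisor in increasing order:
58^1 ≡ 58 (mod 71)
58^2 ≡ 27 (mod 71)
58^5 ≡ 37 (mod 71)
58^7 ≡ 5 (mod 71)
58^10 ≡ 20 (mod 71)
58^14 ≡ 25 (mod 71)
58^35 ≡ 1 (mod 71) ✓
Hence ord(58) = 35.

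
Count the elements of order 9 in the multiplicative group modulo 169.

φ(169) = φ(13^2) = 13·(13−1) = 156 = 2^2 · 3 · 13.
(Z/169Z)^× is cyclic (|G| = 156); a cyclic group of order m has exactly φ(d) elements of each order d | m, and none otherwise.
9 does not divide 156, so no element of (Z/169Z)^× has order 9.

0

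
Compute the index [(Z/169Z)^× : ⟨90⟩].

By Lagrange's theorem, ord_169(90) divides φ(169) = φ(13^2) = 13·(13−1) = 156 = 2^2 · 3 · 13.
Divisors of 156: 1, 2, 3, 4, 6, 12, 13, 26, 39, 52, 78, 156.
Evaluate successive powers at the divisors of 156:
90^1 ≡ 90
90^2 ≡ 157
90^3 ≡ 103
90^4 ≡ 144
90^6 ≡ 131
90^12 ≡ 92
90^13 ≡ 168
90^26 ≡ 1
Thus |⟨90⟩| = ord(90) = 26.
Index = |(Z/169Z)^×| / |⟨90⟩| = 156 / 26 = 6.

6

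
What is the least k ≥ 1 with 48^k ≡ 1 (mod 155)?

60

ord(48) | φ(155) = φ(5·31) = (5−1)·(31−1) = 4·30 = 120 = 2^3 · 3 · 5.
Divisors of 120: 1, 2, 3, 4, 5, 6, 8, 10, 12, 15, 20, 24, 30, 40, 60, 120.
Evaluate successive powers at the divisors of 120:
48^1 ≡ 48 (mod 155)
48^2 ≡ 134 (mod 155)
48^3 ≡ 77 (mod 155)
48^4 ≡ 131 (mod 155)
48^5 ≡ 88 (mod 155)
48^6 ≡ 39 (mod 155)
48^8 ≡ 111 (mod 155)
48^10 ≡ 149 (mod 155)
48^12 ≡ 126 (mod 155)
48^15 ≡ 92 (mod 155)
48^20 ≡ 36 (mod 155)
48^24 ≡ 66 (mod 155)
48^30 ≡ 94 (mod 155)
48^40 ≡ 56 (mod 155)
48^60 ≡ 1 (mod 155) ✓
Hence ord(48) = 60.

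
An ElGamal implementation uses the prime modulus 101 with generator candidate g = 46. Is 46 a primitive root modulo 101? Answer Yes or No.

φ(101) = 101 − 1 = 100 = 2^2 · 5^2.
46 is a primitive root mod 101 iff 46^(φ(101)/q) ≢ 1 for every prime q | φ(101), i.e. q ∈ {2, 5}.
46^50 ≡ 100 (mod 101)  [q = 2: ≢ 1 ✓]
46^20 ≡ 36 (mod 101)  [q = 5: ≢ 1 ✓]
Every test exponent gives a nontrivial residue, hence 46 generates the full group.

Yes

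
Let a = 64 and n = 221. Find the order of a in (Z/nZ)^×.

ord(64) | φ(221) = φ(13·17) = (13−1)·(17−1) = 12·16 = 192 = 2^6 · 3.
Divisors of 192: 1, 2, 3, 4, 6, 8, 12, 16, 24, 32, 48, 64, 96, 192.
Evaluate successive powers at the divisors of 192:
64^1 ≡ 64
64^2 ≡ 118
64^3 ≡ 38
64^4 ≡ 1
Therefore the multiplicative order of 64 modulo 221 is 4.

4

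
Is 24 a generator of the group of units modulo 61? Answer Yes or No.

φ(61) = 61 − 1 = 60 = 2^2 · 3 · 5.
An element g generates (Z/61Z)^× iff g^(60/q) ≢ 1 (mod 61) for each prime q ∈ {2, 3, 5}.
24^30 ≡ 60 (mod 61)  [q = 2: ≢ 1 ✓]
24^20 ≡ 1 (mod 61)  [q = 3: ≡ 1 ✗]
24^12 ≡ 34 (mod 61)  [q = 5: ≢ 1 ✓]
Since 24^20 ≡ 1, the order of 24 divides 20 < 60, so 24 is not a primitive root.

No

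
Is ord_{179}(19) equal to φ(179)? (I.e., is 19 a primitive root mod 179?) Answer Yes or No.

φ(179) = 179 − 1 = 178 = 2 · 89.
An element g generates (Z/179Z)^× iff g^(178/q) ≢ 1 (mod 179) for each prime q ∈ {2, 89}.
19^89 ≡ 1 (mod 179)  [q = 2: ≡ 1 ✗]
19^2 ≡ 3 (mod 179)  [q = 89: ≢ 1 ✓]
19^89 ≡ 1 shows ord(19) | 89, strictly less than φ(179); not a primitive root.

No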